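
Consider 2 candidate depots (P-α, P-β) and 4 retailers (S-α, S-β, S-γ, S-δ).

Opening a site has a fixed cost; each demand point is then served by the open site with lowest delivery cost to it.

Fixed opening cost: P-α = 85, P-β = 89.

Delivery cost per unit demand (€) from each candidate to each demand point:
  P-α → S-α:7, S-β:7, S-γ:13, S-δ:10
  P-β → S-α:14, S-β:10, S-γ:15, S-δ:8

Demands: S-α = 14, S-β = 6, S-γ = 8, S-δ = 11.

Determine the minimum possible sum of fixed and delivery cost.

Open {P-α}: assign each demand point to its cheapest open site.
  S-α→P-α 14×7=98, S-β→P-α 6×7=42, S-γ→P-α 8×13=104, S-δ→P-α 11×10=110
  delivery cost 354, fixed 85 → total 439.
Compare {P-α, P-β}: delivery cost 332 + fixed 174 = 506.
Compare {P-β}: delivery cost 464 + fixed 89 = 553.

439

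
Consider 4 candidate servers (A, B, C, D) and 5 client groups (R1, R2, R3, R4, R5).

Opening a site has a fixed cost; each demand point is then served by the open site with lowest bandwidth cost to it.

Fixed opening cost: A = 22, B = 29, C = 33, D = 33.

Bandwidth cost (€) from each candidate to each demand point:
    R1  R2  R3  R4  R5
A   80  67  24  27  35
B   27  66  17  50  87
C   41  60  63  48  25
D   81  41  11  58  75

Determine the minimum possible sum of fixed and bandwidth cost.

Open {A, B}: assign each demand point to its cheapest open site.
  R1→B 27, R2→B 66, R3→B 17, R4→A 27, R5→A 35
  bandwidth cost 172, fixed 51 → total 223.
Compare {A, B, D}: bandwidth cost 141 + fixed 84 = 225.
Compare {A, C}: bandwidth cost 177 + fixed 55 = 232.
Compare {C, D}: bandwidth cost 166 + fixed 66 = 232.
All other subsets cost ≥ 225. Minimum total cost: 223.

223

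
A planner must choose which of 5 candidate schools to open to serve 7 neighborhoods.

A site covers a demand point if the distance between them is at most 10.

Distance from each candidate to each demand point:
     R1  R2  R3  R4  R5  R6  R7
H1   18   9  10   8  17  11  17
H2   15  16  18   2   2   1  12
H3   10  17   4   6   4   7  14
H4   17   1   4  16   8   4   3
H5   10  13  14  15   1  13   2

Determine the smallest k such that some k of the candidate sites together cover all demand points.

Coverage sets (demand points within 10 of each site):
  H1: {R2, R3, R4}
  H2: {R4, R5, R6}
  H3: {R1, R3, R4, R5, R6}
  H4: {R2, R3, R5, R6, R7}
  H5: {R1, R5, R7}
No single site covers all 7 demand points.
But {H3, H4} covers everything, so the minimum is 2.

2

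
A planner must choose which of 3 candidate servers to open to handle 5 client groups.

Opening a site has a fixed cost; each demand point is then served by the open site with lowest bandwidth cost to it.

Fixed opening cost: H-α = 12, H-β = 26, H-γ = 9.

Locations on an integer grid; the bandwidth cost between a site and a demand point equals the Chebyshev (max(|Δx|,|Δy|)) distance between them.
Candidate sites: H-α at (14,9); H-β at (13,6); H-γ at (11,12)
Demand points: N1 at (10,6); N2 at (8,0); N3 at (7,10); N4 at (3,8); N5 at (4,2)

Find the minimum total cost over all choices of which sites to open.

49

Open {H-γ}: assign each demand point to its cheapest open site.
  N1→H-γ 6, N2→H-γ 12, N3→H-γ 4, N4→H-γ 8, N5→H-γ 10
  bandwidth cost 40, fixed 9 → total 49.
Compare {H-α}: bandwidth cost 41 + fixed 12 = 53.
Compare {H-α, H-γ}: bandwidth cost 35 + fixed 21 = 56.
Compare {H-β}: bandwidth cost 34 + fixed 26 = 60.
All other subsets cost ≥ 53. Minimum total cost: 49.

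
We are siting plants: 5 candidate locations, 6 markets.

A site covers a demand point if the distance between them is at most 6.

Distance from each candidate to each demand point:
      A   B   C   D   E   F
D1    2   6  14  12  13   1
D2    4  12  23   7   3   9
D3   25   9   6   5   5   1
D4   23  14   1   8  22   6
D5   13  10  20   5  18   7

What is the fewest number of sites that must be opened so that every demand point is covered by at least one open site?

2

Coverage sets (demand points within 6 of each site):
  D1: {A, B, F}
  D2: {A, E}
  D3: {C, D, E, F}
  D4: {C, F}
  D5: {D}
No single site covers all 6 demand points.
But {D1, D3} covers everything, so the minimum is 2.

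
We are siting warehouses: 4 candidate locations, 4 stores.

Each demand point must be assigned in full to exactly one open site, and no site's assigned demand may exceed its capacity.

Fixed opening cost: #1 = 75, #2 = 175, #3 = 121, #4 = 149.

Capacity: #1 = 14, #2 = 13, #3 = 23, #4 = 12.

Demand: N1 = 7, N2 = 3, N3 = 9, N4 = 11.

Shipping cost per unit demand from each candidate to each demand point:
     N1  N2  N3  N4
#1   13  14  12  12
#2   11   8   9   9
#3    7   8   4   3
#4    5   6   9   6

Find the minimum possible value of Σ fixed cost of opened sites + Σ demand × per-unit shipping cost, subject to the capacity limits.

Open {#1, #3}; cheapest assignment that respects the capacities:
  #1 (cap 14, load 7): N1 — cost 7×13 = 91
  #3 (cap 23, load 23): N2, N3, N4 — cost 3×8 + 9×4 + 11×3 = 93
  Shipping 184, fixed 196 → total 380.
  Any other capacity-feasible assignment to {#1, #3} ships for at least 184.
Compare {#3, #4}: its best feasible assignment gives total 392.
Compare {#2, #3}: its best feasible assignment gives total 466.
Every other set of open sites that can feasibly serve all demand totals ≥ 392 even under its best assignment. Minimum: 380.

380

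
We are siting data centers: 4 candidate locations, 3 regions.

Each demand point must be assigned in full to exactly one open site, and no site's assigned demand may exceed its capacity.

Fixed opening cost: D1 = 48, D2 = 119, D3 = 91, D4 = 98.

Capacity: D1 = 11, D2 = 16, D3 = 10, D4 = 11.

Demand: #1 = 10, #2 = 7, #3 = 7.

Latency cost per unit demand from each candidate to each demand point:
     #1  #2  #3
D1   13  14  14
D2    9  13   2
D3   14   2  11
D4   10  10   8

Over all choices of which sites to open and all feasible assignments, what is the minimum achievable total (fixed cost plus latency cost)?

402

Open {D1, D2}; cheapest assignment that respects the capacities:
  D1 (cap 11, load 10): #1 — cost 10×13 = 130
  D2 (cap 16, load 14): #2, #3 — cost 7×13 + 7×2 = 105
  Shipping 235, fixed 167 → total 402.
  Any other capacity-feasible assignment to {D1, D2} ships for at least 235.
Compare {D1, D2, D3}: its best feasible assignment gives total 416.
Compare {D2, D4}: its best feasible assignment gives total 422.
Every other set of open sites that can feasibly serve all demand totals ≥ 416 even under its best assignment. Minimum: 402.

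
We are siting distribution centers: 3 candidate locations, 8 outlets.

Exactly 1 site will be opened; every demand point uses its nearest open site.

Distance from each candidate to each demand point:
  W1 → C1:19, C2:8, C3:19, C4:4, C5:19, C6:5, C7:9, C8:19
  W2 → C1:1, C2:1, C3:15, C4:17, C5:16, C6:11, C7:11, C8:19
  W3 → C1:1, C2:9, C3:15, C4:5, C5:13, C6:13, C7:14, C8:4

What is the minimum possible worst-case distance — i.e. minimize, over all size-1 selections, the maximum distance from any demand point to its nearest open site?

Open {W3}.
  Farthest demand point is C3 at distance 15 (to W3); all others are ≤ 15.
With {W1} the worst case is 19.
With {W2} the worst case is 19.
No size-1 selection achieves below 15.

15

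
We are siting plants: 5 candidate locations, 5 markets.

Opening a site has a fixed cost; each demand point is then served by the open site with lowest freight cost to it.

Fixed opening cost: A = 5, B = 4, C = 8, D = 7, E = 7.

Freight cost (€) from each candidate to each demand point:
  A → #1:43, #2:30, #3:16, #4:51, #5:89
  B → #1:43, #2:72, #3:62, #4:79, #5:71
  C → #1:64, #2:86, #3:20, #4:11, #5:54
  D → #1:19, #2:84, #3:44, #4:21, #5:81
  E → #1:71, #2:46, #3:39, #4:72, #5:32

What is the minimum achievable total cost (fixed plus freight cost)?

Open {A, C, D, E}: assign each demand point to its cheapest open site.
  #1→D 19, #2→A 30, #3→A 16, #4→C 11, #5→E 32
  freight cost 108, fixed 27 → total 135.
Compare {A, D, E}: freight cost 118 + fixed 19 = 137.
Compare {A, B, C, D, E}: freight cost 108 + fixed 31 = 139.
Compare {A, B, D, E}: freight cost 118 + fixed 23 = 141.
All other subsets cost ≥ 137. Minimum total cost: 135.

135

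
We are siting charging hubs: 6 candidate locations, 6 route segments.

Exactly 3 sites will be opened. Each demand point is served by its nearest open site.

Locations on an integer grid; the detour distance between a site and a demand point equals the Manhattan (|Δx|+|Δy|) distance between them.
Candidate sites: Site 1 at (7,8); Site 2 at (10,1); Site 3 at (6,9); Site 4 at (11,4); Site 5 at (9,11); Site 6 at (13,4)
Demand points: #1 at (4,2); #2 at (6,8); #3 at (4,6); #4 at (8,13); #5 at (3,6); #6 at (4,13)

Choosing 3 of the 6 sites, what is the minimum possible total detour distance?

28

Open {Site 2, Site 3, Site 5}.
  #1→Site 2 7, #2→Site 3 1, #3→Site 3 5, #4→Site 5 3, #5→Site 3 6, #6→Site 3 6  ⇒ total 28.
Compare {Site 1, Site 2, Site 5}: total 29.
Compare {Site 1, Site 3, Site 5}: total 30.
No size-3 selection does better; minimum is 28.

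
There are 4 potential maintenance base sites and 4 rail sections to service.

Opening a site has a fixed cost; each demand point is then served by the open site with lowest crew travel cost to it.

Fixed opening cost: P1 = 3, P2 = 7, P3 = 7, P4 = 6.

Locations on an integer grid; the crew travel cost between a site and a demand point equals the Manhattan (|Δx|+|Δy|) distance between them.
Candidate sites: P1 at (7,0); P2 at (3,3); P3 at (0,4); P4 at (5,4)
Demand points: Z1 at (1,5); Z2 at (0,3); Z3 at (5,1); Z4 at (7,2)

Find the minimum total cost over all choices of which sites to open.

18

Open {P1, P3}: assign each demand point to its cheapest open site.
  Z1→P3 2, Z2→P3 1, Z3→P1 3, Z4→P1 2
  crew travel cost 8, fixed 10 → total 18.
Compare {P1, P2}: crew travel cost 12 + fixed 10 = 22.
Compare {P2}: crew travel cost 16 + fixed 7 = 23.
Compare {P3, P4}: crew travel cost 10 + fixed 13 = 23.
All other subsets cost ≥ 22. Minimum total cost: 18.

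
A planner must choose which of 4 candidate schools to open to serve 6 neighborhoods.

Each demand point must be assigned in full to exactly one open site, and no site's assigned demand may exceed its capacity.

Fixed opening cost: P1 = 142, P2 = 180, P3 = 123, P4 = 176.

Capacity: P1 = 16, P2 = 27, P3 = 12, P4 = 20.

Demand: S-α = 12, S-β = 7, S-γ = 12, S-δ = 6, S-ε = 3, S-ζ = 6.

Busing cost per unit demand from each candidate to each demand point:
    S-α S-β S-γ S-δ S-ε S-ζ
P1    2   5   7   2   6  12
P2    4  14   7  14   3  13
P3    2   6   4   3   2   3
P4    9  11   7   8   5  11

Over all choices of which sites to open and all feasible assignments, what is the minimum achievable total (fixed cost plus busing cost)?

648

Open {P1, P2, P3}; cheapest assignment that respects the capacities:
  P1 (cap 16, load 13): S-β, S-δ — cost 7×5 + 6×2 = 47
  P2 (cap 27, load 24): S-α, S-γ — cost 12×4 + 12×7 = 132
  P3 (cap 12, load 9): S-ε, S-ζ — cost 3×2 + 6×3 = 24
  Shipping 203, fixed 445 → total 648.
  Any other capacity-feasible assignment to {P1, P2, P3} ships for at least 203.
Compare {P1, P3, P4}: its best feasible assignment gives total 680.
Compare {P2, P4}: its best feasible assignment gives total 688.
Every other set of open sites that can feasibly serve all demand totals ≥ 680 even under its best assignment. Minimum: 648.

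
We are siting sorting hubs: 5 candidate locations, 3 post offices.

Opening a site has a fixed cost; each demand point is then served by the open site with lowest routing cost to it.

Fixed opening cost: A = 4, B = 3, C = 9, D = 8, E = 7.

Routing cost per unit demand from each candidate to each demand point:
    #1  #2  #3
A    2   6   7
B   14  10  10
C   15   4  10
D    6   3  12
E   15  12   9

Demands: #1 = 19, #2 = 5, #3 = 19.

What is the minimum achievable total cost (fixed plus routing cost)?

Open {A, D}: assign each demand point to its cheapest open site.
  #1→A 19×2=38, #2→D 5×3=15, #3→A 19×7=133
  routing cost 186, fixed 12 → total 198.
Compare {A, B, D}: routing cost 186 + fixed 15 = 201.
Compare {A, C}: routing cost 191 + fixed 13 = 204.
Compare {A}: routing cost 201 + fixed 4 = 205.
All other subsets cost ≥ 201. Minimum total cost: 198.

198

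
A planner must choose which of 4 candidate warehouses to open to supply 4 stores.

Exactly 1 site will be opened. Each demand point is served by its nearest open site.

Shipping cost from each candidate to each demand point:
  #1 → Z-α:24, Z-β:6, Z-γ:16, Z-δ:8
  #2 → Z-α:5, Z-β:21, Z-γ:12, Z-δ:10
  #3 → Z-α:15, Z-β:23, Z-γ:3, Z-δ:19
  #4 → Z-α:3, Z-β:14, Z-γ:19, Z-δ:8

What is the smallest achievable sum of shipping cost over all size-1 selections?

Open {#4}.
  Z-α→#4 3, Z-β→#4 14, Z-γ→#4 19, Z-δ→#4 8  ⇒ total 44.
Compare {#2}: total 48.
Compare {#1}: total 54.
No size-1 selection does better; minimum is 44.

44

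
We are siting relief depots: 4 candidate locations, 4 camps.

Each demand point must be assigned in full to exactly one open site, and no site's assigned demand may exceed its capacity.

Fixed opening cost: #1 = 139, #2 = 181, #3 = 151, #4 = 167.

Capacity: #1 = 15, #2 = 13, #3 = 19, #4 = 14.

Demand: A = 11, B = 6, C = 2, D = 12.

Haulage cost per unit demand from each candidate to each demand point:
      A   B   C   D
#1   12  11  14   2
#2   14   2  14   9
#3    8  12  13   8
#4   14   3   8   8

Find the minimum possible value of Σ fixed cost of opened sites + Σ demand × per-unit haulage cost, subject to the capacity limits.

Open {#1, #3}; cheapest assignment that respects the capacities:
  #1 (cap 15, load 12): D — cost 12×2 = 24
  #3 (cap 19, load 19): A, B, C — cost 11×8 + 6×12 + 2×13 = 186
  Shipping 210, fixed 290 → total 500.
  Any other capacity-feasible assignment to {#1, #3} ships for at least 210.
Compare {#3, #4}: its best feasible assignment gives total 590.
Compare {#1, #3, #4}: its best feasible assignment gives total 603.
Every other set of open sites that can feasibly serve all demand totals ≥ 590 even under its best assignment. Minimum: 500.

500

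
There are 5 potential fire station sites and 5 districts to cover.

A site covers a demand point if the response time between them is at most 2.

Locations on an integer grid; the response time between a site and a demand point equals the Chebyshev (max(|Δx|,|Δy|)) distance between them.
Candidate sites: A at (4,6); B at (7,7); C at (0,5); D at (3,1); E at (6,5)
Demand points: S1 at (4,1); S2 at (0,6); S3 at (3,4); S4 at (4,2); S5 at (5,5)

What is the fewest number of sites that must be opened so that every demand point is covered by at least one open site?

3

Coverage sets (demand points within 2 of each site):
  A: {S3, S5}
  B: {S5}
  C: {S2}
  D: {S1, S4}
  E: {S5}
No 2 sites suffice: every size-2 union leaves at least one demand point uncovered.
But {A, C, D} covers everything, so the minimum is 3.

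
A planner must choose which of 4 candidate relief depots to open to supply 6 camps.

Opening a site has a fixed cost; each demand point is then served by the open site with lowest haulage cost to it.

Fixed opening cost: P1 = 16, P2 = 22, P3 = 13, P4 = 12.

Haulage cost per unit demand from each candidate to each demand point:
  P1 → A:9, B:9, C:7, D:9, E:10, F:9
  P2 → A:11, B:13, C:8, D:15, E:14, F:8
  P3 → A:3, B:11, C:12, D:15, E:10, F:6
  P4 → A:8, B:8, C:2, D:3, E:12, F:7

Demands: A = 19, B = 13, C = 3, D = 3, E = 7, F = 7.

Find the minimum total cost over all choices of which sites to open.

Open {P3, P4}: assign each demand point to its cheapest open site.
  A→P3 19×3=57, B→P4 13×8=104, C→P4 3×2=6, D→P4 3×3=9, E→P3 7×10=70, F→P3 7×6=42
  haulage cost 288, fixed 25 → total 313.
Compare {P1, P3, P4}: haulage cost 288 + fixed 41 = 329.
Compare {P2, P3, P4}: haulage cost 288 + fixed 47 = 335.
Compare {P1, P2, P3, P4}: haulage cost 288 + fixed 63 = 351.
All other subsets cost ≥ 329. Minimum total cost: 313.

313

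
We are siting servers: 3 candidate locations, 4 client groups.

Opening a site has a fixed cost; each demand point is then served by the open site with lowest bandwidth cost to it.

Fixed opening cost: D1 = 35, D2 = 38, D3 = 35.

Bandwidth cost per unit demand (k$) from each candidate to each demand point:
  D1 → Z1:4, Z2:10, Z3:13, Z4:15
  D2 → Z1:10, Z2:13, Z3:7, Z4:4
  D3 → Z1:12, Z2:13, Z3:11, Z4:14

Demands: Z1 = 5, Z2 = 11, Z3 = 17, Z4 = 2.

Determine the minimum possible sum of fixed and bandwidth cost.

Open {D1, D2}: assign each demand point to its cheapest open site.
  Z1→D1 5×4=20, Z2→D1 11×10=110, Z3→D2 17×7=119, Z4→D2 2×4=8
  bandwidth cost 257, fixed 73 → total 330.
Compare {D2}: bandwidth cost 320 + fixed 38 = 358.
Compare {D1, D2, D3}: bandwidth cost 257 + fixed 108 = 365.
Compare {D2, D3}: bandwidth cost 320 + fixed 73 = 393.
All other subsets cost ≥ 358. Minimum total cost: 330.

330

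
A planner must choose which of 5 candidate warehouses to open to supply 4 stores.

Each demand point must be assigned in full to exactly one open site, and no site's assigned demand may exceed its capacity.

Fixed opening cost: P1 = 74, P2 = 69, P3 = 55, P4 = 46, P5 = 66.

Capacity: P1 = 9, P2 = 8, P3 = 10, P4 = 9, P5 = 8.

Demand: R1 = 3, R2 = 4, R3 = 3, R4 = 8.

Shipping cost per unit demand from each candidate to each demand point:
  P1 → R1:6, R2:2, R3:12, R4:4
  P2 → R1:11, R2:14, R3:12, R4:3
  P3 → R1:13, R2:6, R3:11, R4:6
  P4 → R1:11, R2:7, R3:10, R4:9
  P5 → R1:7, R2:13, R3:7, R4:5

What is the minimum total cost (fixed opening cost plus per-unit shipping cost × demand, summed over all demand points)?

244

Open {P2, P3}; cheapest assignment that respects the capacities:
  P2 (cap 8, load 8): R4 — cost 8×3 = 24
  P3 (cap 10, load 10): R1, R2, R3 — cost 3×13 + 4×6 + 3×11 = 96
  Shipping 120, fixed 124 → total 244.
  Any other capacity-feasible assignment to {P2, P3} ships for at least 120.
Compare {P1, P3}: its best feasible assignment gives total 257.
Compare {P3, P5}: its best feasible assignment gives total 257.
Every other set of open sites that can feasibly serve all demand totals ≥ 257 even under its best assignment. Minimum: 244.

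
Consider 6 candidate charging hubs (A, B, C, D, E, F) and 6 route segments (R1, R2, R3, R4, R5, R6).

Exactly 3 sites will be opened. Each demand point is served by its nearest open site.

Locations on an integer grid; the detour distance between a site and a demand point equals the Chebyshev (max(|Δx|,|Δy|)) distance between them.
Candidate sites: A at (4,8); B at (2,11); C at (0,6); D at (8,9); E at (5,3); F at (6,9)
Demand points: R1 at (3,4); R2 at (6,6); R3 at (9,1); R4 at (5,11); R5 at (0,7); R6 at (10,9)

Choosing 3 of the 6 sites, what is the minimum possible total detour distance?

15

Open {C, D, E}.
  R1→E 2, R2→D 3, R3→E 4, R4→D 3, R5→C 1, R6→D 2  ⇒ total 15.
Compare {C, E, F}: total 16.
Compare {A, D, E}: total 17.
No size-3 selection does better; minimum is 15.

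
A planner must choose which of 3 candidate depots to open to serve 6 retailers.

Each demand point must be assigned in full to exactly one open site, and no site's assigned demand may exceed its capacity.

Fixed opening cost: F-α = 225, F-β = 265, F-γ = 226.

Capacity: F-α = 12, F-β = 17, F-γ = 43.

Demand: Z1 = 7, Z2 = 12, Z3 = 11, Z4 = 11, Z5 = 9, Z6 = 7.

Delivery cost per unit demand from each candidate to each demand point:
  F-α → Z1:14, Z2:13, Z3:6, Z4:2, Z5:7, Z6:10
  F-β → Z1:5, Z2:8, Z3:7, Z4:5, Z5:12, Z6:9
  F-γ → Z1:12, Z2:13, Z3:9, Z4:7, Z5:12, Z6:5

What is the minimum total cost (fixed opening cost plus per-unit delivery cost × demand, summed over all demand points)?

Open {F-β, F-γ}; cheapest assignment that respects the capacities:
  F-β (cap 17, load 16): Z1, Z5 — cost 7×5 + 9×12 = 143
  F-γ (cap 43, load 41): Z2, Z3, Z4, Z6 — cost 12×13 + 11×9 + 11×7 + 7×5 = 367
  Shipping 510, fixed 491 → total 1001.
  Any other capacity-feasible assignment to {F-β, F-γ} ships for at least 510.
Compare {F-α, F-β, F-γ}: its best feasible assignment gives total 1160.
Every other set of open sites that can feasibly serve all demand totals ≥ 1160 even under its best assignment. Minimum: 1001.

1001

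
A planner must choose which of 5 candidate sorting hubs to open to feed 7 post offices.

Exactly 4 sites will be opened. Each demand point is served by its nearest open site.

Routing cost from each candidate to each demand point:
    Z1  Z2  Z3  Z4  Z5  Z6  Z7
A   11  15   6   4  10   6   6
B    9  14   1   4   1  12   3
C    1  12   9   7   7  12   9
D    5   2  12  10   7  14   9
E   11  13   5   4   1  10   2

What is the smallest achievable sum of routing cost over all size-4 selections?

Open {A, B, C, D}.
  Z1→C 1, Z2→D 2, Z3→B 1, Z4→A 4, Z5→B 1, Z6→A 6, Z7→B 3  ⇒ total 18.
Compare {A, B, D, E}: total 21.
Compare {A, C, D, E}: total 21.
No size-4 selection does better; minimum is 18.

18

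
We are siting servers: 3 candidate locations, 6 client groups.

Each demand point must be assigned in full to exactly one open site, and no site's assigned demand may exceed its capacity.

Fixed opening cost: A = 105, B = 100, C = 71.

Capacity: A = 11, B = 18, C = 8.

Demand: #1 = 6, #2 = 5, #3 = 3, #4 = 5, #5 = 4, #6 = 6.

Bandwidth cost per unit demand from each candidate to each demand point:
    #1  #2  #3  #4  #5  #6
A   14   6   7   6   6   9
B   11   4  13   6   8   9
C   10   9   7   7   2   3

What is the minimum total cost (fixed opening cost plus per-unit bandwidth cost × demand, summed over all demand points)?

446

Open {A, B}; cheapest assignment that respects the capacities:
  A (cap 11, load 11): #4, #6 — cost 5×6 + 6×9 = 84
  B (cap 18, load 18): #1, #2, #3, #5 — cost 6×11 + 5×4 + 3×13 + 4×8 = 157
  Shipping 241, fixed 205 → total 446.
  Any other capacity-feasible assignment to {A, B} ships for at least 241.
Compare {A, B, C}: its best feasible assignment gives total 455.
Every other set of open sites that can feasibly serve all demand totals ≥ 455 even under its best assignment. Minimum: 446.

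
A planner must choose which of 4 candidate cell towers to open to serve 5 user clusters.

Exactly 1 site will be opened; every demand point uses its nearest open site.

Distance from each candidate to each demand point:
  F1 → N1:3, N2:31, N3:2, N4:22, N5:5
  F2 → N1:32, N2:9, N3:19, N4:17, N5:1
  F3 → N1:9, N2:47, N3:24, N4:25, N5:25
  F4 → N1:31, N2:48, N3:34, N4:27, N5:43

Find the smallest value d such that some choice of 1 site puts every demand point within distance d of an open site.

Open {F1}.
  Farthest demand point is N2 at distance 31 (to F1); all others are ≤ 31.
With {F2} the worst case is 32.
With {F3} the worst case is 47.
No size-1 selection achieves below 31.

31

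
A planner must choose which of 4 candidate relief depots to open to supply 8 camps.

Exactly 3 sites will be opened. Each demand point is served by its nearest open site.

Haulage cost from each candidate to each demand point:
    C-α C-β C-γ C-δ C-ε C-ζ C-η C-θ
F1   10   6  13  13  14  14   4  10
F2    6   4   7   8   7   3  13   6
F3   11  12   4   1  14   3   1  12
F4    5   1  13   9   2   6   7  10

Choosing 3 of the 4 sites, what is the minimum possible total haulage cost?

Open {F2, F3, F4}.
  C-α→F4 5, C-β→F4 1, C-γ→F3 4, C-δ→F3 1, C-ε→F4 2, C-ζ→F2 3, C-η→F3 1, C-θ→F2 6  ⇒ total 23.
Compare {F1, F3, F4}: total 27.
Compare {F1, F2, F3}: total 32.
No size-3 selection does better; minimum is 23.

23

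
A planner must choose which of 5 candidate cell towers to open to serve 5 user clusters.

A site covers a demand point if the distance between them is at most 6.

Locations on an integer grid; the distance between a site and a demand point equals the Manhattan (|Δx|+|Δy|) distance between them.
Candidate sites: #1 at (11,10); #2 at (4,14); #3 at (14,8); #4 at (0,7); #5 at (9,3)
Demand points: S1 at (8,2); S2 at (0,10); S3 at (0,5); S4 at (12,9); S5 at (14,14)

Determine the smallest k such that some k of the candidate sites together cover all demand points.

Coverage sets (demand points within 6 of each site):
  #1: {S4}
  #2: {}
  #3: {S4, S5}
  #4: {S2, S3}
  #5: {S1}
No 2 sites suffice: every size-2 union leaves at least one demand point uncovered.
But {#3, #4, #5} covers everything, so the minimum is 3.

3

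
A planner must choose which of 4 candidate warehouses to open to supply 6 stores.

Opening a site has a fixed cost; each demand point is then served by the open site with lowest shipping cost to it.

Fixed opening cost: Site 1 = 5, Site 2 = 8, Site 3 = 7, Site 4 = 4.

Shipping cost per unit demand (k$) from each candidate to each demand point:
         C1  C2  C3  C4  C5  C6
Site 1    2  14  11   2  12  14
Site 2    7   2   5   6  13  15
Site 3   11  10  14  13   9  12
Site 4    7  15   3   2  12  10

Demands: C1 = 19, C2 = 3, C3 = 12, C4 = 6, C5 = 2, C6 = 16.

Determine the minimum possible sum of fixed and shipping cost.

293

Open {Site 1, Site 2, Site 4}: assign each demand point to its cheapest open site.
  C1→Site 1 19×2=38, C2→Site 2 3×2=6, C3→Site 4 12×3=36, C4→Site 1 6×2=12, C5→Site 1 2×12=24, C6→Site 4 16×10=160
  shipping cost 276, fixed 17 → total 293.
Compare {Site 1, Site 2, Site 3, Site 4}: shipping cost 270 + fixed 24 = 294.
Compare {Site 1, Site 3, Site 4}: shipping cost 294 + fixed 16 = 310.
Compare {Site 1, Site 4}: shipping cost 312 + fixed 9 = 321.
All other subsets cost ≥ 294. Minimum total cost: 293.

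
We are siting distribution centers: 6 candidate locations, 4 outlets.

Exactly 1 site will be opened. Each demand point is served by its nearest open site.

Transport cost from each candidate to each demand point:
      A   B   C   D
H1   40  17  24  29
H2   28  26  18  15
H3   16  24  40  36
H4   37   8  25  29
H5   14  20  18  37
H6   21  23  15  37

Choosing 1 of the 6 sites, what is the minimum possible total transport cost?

Open {H2}.
  A→H2 28, B→H2 26, C→H2 18, D→H2 15  ⇒ total 87.
Compare {H5}: total 89.
Compare {H6}: total 96.
No size-1 selection does better; minimum is 87.

87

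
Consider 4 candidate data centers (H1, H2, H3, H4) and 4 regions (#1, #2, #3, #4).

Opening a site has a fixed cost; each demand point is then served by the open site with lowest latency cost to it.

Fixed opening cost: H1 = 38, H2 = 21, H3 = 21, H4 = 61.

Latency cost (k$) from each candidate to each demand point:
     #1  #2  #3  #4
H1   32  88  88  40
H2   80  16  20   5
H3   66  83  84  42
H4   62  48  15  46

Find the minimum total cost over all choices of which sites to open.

Open {H1, H2}: assign each demand point to its cheapest open site.
  #1→H1 32, #2→H2 16, #3→H2 20, #4→H2 5
  latency cost 73, fixed 59 → total 132.
Compare {H2}: latency cost 121 + fixed 21 = 142.
Compare {H2, H3}: latency cost 107 + fixed 42 = 149.
Compare {H1, H2, H3}: latency cost 73 + fixed 80 = 153.
All other subsets cost ≥ 142. Minimum total cost: 132.

132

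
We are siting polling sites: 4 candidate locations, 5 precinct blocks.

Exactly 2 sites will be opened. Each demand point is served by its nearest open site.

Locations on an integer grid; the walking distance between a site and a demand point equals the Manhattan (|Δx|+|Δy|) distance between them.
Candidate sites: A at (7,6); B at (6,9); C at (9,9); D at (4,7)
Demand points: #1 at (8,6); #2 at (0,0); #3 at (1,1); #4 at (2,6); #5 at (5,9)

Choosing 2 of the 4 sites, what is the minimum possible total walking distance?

Open {A, D}.
  #1→A 1, #2→D 11, #3→D 9, #4→D 3, #5→D 3  ⇒ total 27.
Compare {B, D}: total 29.
Compare {C, D}: total 30.
No size-2 selection does better; minimum is 27.

27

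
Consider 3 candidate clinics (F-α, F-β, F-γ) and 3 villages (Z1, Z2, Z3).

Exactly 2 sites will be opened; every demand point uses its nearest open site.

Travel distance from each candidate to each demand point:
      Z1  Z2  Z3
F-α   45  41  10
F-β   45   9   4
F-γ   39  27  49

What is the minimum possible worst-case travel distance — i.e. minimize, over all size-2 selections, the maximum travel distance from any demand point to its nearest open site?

39

Open {F-α, F-γ}.
  Farthest demand point is Z1 at travel distance 39 (to F-γ); all others are ≤ 39.
With {F-β, F-γ} the worst case is 39.
With {F-α, F-β} the worst case is 45.
No size-2 selection achieves below 39.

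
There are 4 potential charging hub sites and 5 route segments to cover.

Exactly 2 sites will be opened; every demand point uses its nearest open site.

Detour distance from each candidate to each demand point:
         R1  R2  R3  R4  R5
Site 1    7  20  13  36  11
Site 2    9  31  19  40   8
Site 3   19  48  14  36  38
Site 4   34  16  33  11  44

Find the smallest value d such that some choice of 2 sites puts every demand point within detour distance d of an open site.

Open {Site 1, Site 4}.
  Farthest demand point is R2 at detour distance 16 (to Site 4); all others are ≤ 16.
With {Site 2, Site 4} the worst case is 19.
With {Site 1, Site 2} the worst case is 36.
No size-2 selection achieves below 16.

16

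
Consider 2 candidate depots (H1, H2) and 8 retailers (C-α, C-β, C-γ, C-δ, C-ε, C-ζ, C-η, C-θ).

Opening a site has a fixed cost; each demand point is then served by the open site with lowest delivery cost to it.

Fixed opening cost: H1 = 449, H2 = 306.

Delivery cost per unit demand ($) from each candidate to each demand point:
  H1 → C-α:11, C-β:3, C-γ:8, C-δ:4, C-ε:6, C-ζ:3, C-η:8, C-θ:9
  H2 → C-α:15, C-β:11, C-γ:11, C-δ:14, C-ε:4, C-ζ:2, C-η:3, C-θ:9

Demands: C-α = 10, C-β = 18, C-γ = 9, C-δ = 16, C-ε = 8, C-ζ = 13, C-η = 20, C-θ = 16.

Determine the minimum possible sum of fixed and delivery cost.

1140

Open {H1}: assign each demand point to its cheapest open site.
  C-α→H1 10×11=110, C-β→H1 18×3=54, C-γ→H1 9×8=72, C-δ→H1 16×4=64, C-ε→H1 8×6=48, C-ζ→H1 13×3=39, C-η→H1 20×8=160, C-θ→H1 16×9=144
  delivery cost 691, fixed 449 → total 1140.
Compare {H2}: delivery cost 933 + fixed 306 = 1239.
Compare {H1, H2}: delivery cost 562 + fixed 755 = 1317.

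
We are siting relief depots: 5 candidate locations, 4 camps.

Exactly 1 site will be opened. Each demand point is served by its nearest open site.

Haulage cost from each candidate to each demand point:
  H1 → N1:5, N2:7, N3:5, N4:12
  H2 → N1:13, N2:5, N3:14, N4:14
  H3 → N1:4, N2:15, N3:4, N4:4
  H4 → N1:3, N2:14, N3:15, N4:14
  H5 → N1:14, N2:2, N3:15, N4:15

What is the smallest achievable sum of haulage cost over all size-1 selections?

27

Open {H3}.
  N1→H3 4, N2→H3 15, N3→H3 4, N4→H3 4  ⇒ total 27.
Compare {H1}: total 29.
Compare {H2}: total 46.
No size-1 selection does better; minimum is 27.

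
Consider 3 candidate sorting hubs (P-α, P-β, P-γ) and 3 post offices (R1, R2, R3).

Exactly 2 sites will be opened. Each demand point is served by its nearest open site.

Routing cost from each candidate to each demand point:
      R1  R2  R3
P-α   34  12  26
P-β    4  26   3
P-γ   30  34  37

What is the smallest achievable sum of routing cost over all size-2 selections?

19

Open {P-α, P-β}.
  R1→P-β 4, R2→P-α 12, R3→P-β 3  ⇒ total 19.
Compare {P-β, P-γ}: total 33.
Compare {P-α, P-γ}: total 68.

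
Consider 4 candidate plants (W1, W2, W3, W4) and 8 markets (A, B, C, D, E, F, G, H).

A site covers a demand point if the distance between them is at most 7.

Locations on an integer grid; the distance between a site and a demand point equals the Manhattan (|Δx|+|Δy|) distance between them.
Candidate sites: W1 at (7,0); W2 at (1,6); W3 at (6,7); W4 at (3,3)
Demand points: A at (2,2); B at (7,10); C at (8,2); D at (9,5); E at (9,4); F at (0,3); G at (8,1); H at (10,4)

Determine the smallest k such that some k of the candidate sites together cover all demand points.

Coverage sets (demand points within 7 of each site):
  W1: {A, C, D, E, G, H}
  W2: {A, F}
  W3: {B, C, D, E, H}
  W4: {A, C, E, F, G}
No single site covers all 8 demand points.
But {W3, W4} covers everything, so the minimum is 2.

2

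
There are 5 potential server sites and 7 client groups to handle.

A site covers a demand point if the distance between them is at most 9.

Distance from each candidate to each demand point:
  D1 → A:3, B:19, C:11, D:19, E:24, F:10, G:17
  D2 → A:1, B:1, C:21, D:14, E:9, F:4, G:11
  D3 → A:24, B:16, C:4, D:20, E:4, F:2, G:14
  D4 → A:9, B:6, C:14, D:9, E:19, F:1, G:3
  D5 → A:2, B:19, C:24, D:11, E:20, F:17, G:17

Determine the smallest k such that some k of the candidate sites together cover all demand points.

2

Coverage sets (demand points within 9 of each site):
  D1: {A}
  D2: {A, B, E, F}
  D3: {C, E, F}
  D4: {A, B, D, F, G}
  D5: {A}
No single site covers all 7 demand points.
But {D3, D4} covers everything, so the minimum is 2.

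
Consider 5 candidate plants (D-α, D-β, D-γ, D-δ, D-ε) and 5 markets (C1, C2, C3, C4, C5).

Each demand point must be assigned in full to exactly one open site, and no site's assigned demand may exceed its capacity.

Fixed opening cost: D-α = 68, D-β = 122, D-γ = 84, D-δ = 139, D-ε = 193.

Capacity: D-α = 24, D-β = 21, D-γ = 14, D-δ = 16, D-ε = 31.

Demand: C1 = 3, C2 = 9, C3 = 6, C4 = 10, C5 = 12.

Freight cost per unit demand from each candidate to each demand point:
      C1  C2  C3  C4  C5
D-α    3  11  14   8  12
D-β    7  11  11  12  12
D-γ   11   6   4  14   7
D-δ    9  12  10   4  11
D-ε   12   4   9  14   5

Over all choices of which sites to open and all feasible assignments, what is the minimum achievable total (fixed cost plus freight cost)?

500

Open {D-α, D-ε}; cheapest assignment that respects the capacities:
  D-α (cap 24, load 13): C1, C4 — cost 3×3 + 10×8 = 89
  D-ε (cap 31, load 27): C2, C3, C5 — cost 9×4 + 6×9 + 12×5 = 150
  Shipping 239, fixed 261 → total 500.
  Any other capacity-feasible assignment to {D-α, D-ε} ships for at least 239.
Compare {D-δ, D-ε}: its best feasible assignment gives total 549.
Compare {D-α, D-γ, D-ε}: its best feasible assignment gives total 554.
Every other set of open sites that can feasibly serve all demand totals ≥ 549 even under its best assignment. Minimum: 500.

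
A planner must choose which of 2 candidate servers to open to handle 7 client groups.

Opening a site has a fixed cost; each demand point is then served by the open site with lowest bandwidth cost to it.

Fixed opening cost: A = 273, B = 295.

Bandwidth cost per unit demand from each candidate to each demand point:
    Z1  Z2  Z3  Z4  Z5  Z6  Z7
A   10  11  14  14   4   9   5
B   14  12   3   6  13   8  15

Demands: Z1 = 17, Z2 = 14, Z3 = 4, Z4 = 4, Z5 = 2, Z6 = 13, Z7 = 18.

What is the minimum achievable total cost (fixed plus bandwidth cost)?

Open {A}: assign each demand point to its cheapest open site.
  Z1→A 17×10=170, Z2→A 14×11=154, Z3→A 4×14=56, Z4→A 4×14=56, Z5→A 2×4=8, Z6→A 13×9=117, Z7→A 18×5=90
  bandwidth cost 651, fixed 273 → total 924.
Compare {A, B}: bandwidth cost 562 + fixed 568 = 1130.
Compare {B}: bandwidth cost 842 + fixed 295 = 1137.

924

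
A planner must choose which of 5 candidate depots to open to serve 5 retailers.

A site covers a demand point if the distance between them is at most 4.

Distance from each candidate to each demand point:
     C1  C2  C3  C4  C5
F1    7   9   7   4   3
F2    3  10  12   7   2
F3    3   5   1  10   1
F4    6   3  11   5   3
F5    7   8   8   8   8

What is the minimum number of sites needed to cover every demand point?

Coverage sets (demand points within 4 of each site):
  F1: {C4, C5}
  F2: {C1, C5}
  F3: {C1, C3, C5}
  F4: {C2, C5}
  F5: {}
No 2 sites suffice: every size-2 union leaves at least one demand point uncovered.
But {F1, F3, F4} covers everything, so the minimum is 3.

3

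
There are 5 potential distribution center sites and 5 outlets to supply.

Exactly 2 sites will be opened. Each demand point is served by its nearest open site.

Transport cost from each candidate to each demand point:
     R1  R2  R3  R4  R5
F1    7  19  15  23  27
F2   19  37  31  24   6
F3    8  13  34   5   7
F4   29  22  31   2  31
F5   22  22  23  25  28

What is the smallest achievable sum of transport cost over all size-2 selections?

Open {F1, F3}.
  R1→F1 7, R2→F3 13, R3→F1 15, R4→F3 5, R5→F3 7  ⇒ total 47.
Compare {F3, F5}: total 56.
Compare {F3, F4}: total 61.
No size-2 selection does better; minimum is 47.

47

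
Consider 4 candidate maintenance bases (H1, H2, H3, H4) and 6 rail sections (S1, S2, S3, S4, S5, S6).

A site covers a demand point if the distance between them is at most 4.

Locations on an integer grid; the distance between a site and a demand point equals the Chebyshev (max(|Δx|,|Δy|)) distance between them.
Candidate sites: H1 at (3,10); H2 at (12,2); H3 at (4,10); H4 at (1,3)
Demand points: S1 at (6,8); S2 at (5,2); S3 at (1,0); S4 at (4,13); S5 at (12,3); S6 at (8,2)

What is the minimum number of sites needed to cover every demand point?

3

Coverage sets (demand points within 4 of each site):
  H1: {S1, S4}
  H2: {S5, S6}
  H3: {S1, S4}
  H4: {S2, S3}
No 2 sites suffice: every size-2 union leaves at least one demand point uncovered.
But {H1, H2, H4} covers everything, so the minimum is 3.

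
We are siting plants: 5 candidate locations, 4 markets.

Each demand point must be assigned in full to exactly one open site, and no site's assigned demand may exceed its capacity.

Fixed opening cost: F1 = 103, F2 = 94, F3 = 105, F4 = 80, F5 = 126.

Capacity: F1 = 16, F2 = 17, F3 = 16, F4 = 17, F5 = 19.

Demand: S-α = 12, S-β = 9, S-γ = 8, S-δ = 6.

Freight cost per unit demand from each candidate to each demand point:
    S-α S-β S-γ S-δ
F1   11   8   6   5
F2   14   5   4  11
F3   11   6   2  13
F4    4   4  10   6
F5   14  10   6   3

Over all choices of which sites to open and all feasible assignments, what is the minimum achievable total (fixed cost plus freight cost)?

Open {F1, F2, F4}; cheapest assignment that respects the capacities:
  F1 (cap 16, load 6): S-δ — cost 6×5 = 30
  F2 (cap 17, load 17): S-β, S-γ — cost 9×5 + 8×4 = 77
  F4 (cap 17, load 12): S-α — cost 12×4 = 48
  Shipping 155, fixed 277 → total 432.
  Any other capacity-feasible assignment to {F1, F2, F4} ships for at least 155.
Compare {F2, F4, F5}: its best feasible assignment gives total 443.
Compare {F1, F3, F4}: its best feasible assignment gives total 454.
Every other set of open sites that can feasibly serve all demand totals ≥ 443 even under its best assignment. Minimum: 432.

432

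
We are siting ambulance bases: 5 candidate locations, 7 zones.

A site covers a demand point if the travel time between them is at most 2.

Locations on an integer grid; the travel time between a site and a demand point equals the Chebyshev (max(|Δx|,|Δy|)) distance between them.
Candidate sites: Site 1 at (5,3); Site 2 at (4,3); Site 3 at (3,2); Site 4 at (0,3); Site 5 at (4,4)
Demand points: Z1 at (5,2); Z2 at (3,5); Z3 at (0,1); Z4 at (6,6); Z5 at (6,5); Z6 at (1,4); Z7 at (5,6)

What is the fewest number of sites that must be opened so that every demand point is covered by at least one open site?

Coverage sets (demand points within 2 of each site):
  Site 1: {Z1, Z2, Z5}
  Site 2: {Z1, Z2, Z5}
  Site 3: {Z1, Z6}
  Site 4: {Z3, Z6}
  Site 5: {Z1, Z2, Z4, Z5, Z7}
No single site covers all 7 demand points.
But {Site 4, Site 5} covers everything, so the minimum is 2.

2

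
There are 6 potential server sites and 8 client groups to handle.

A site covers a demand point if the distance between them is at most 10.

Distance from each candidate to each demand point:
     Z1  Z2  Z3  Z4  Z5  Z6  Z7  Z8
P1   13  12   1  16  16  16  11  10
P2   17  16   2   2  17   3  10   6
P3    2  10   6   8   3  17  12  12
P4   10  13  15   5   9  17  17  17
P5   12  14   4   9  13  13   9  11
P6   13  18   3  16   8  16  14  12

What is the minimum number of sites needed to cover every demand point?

Coverage sets (demand points within 10 of each site):
  P1: {Z3, Z8}
  P2: {Z3, Z4, Z6, Z7, Z8}
  P3: {Z1, Z2, Z3, Z4, Z5}
  P4: {Z1, Z4, Z5}
  P5: {Z3, Z4, Z7}
  P6: {Z3, Z5}
No single site covers all 8 demand points.
But {P2, P3} covers everything, so the minimum is 2.

2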